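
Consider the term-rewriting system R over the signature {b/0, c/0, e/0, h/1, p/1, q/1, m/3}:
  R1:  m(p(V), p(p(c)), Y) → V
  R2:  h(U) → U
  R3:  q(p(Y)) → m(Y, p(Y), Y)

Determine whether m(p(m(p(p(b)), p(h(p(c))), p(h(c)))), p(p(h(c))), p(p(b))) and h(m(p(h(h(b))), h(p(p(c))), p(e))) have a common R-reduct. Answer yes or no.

Reduce t₁ = m(p(m(p(p(b)), p(h(p(c))), p(h(c)))), p(p(h(c))), p(p(b))):
1. m(p(m(p(p(b)), p(h(p(c))), p(h(c)))), p(p(h(c))), p(p(b)))  →  m(p(m(p(p(b)), p(p(c)), p(h(c)))), p(p(h(c))), p(p(b)))   [R2 at 1.1.2.1]
2. m(p(m(p(p(b)), p(p(c)), p(h(c)))), p(p(h(c))), p(p(b)))  →  m(p(p(b)), p(p(h(c))), p(p(b)))   [R1 at 1.1]
3. m(p(p(b)), p(p(h(c))), p(p(b)))  →  m(p(p(b)), p(p(c)), p(p(b)))   [R2 at 2.1.1]
4. m(p(p(b)), p(p(c)), p(p(b)))  →  p(b)   [R1 at ε]

Reduce t₂ = h(m(p(h(h(b))), h(p(p(c))), p(e))):
1. h(m(p(h(h(b))), h(p(p(c))), p(e)))  →  m(p(h(h(b))), h(p(p(c))), p(e))   [R2 at ε]
2. m(p(h(h(b))), h(p(p(c))), p(e))  →  m(p(h(b)), h(p(p(c))), p(e))   [R2 at 1.1]
3. m(p(h(b)), h(p(p(c))), p(e))  →  m(p(b), h(p(p(c))), p(e))   [R2 at 1.1]
4. m(p(b), h(p(p(c))), p(e))  →  m(p(b), p(p(c)), p(e))   [R2 at 2]
5. m(p(b), p(p(c)), p(e))  →  b   [R1 at ε]

no — NF(t₁) = p(b), NF(t₂) = b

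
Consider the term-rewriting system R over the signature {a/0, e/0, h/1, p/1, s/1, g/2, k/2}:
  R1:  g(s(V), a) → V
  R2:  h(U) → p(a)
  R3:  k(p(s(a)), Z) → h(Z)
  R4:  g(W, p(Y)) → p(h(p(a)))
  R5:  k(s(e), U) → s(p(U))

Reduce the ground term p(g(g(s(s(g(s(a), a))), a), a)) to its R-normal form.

1. p(g(g(s(s(g(s(a), a))), a), a))  →  p(g(s(g(s(a), a)), a))   [R1 at 1.1]
2. p(g(s(g(s(a), a)), a))  →  p(g(s(a), a))   [R1 at 1]
3. p(g(s(a), a))  →  p(a)   [R1 at 1]

p(a)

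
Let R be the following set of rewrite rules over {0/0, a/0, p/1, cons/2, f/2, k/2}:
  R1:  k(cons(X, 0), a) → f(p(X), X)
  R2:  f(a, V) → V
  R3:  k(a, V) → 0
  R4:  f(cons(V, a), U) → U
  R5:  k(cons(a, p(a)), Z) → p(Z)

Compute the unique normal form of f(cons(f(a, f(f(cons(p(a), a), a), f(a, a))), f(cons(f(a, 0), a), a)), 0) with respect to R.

1. f(cons(f(a, f(f(cons(p(a), a), a), f(a, a))), f(cons(f(a, 0), a), a)), 0)  →  f(cons(f(f(cons(p(a), a), a), f(a, a)), f(cons(f(a, 0), a), a)), 0)   [R2 at 1.1]
2. f(cons(f(f(cons(p(a), a), a), f(a, a)), f(cons(f(a, 0), a), a)), 0)  →  f(cons(f(a, f(a, a)), f(cons(f(a, 0), a), a)), 0)   [R4 at 1.1.1]
3. f(cons(f(a, f(a, a)), f(cons(f(a, 0), a), a)), 0)  →  f(cons(f(a, a), f(cons(f(a, 0), a), a)), 0)   [R2 at 1.1]
4. f(cons(f(a, a), f(cons(f(a, 0), a), a)), 0)  →  f(cons(a, f(cons(f(a, 0), a), a)), 0)   [R2 at 1.1]
5. f(cons(a, f(cons(f(a, 0), a), a)), 0)  →  f(cons(a, a), 0)   [R4 at 1.2]
6. f(cons(a, a), 0)  →  0   [R4 at ε]

0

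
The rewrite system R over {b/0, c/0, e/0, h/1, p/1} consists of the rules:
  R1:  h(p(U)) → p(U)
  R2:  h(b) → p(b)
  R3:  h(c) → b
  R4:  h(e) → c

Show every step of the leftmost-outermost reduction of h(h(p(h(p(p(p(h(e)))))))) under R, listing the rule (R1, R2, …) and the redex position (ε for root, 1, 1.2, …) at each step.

1. h(h(p(h(p(p(p(h(e))))))))  →  h(p(h(p(p(p(h(e)))))))   [R1 at 1]
2. h(p(h(p(p(p(h(e)))))))  →  p(h(p(p(p(h(e))))))   [R1 at ε]
3. p(h(p(p(p(h(e))))))  →  p(p(p(p(h(e)))))   [R1 at 1]
4. p(p(p(p(h(e)))))  →  p(p(p(p(c))))   [R4 at 1.1.1.1]

p(p(p(p(c))))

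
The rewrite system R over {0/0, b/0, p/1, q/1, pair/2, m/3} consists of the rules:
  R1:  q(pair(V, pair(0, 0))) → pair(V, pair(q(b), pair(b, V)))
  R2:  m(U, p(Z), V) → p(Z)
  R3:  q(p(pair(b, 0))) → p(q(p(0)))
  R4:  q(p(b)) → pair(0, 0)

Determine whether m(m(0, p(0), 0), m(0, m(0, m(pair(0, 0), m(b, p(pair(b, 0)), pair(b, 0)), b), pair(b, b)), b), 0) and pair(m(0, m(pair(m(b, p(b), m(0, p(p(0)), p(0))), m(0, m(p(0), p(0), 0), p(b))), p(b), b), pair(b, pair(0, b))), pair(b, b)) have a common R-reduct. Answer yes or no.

Reduce t₁ = m(m(0, p(0), 0), m(0, m(0, m(pair(0, 0), m(b, p(pair(b, 0)), pair(b, 0)), b), pair(b, b)), b), 0):
1. m(m(0, p(0), 0), m(0, m(0, m(pair(0, 0), m(b, p(pair(b, 0)), pair(b, 0)), b), pair(b, b)), b), 0)  →  m(p(0), m(0, m(0, m(pair(0, 0), m(b, p(pair(b, 0)), pair(b, 0)), b), pair(b, b)), b), 0)   [R2 at 1]
2. m(p(0), m(0, m(0, m(pair(0, 0), m(b, p(pair(b, 0)), pair(b, 0)), b), pair(b, b)), b), 0)  →  m(p(0), m(0, m(0, m(pair(0, 0), p(pair(b, 0)), b), pair(b, b)), b), 0)   [R2 at 2.2.2.2]
3. m(p(0), m(0, m(0, m(pair(0, 0), p(pair(b, 0)), b), pair(b, b)), b), 0)  →  m(p(0), m(0, m(0, p(pair(b, 0)), pair(b, b)), b), 0)   [R2 at 2.2.2]
4. m(p(0), m(0, m(0, p(pair(b, 0)), pair(b, b)), b), 0)  →  m(p(0), m(0, p(pair(b, 0)), b), 0)   [R2 at 2.2]
5. m(p(0), m(0, p(pair(b, 0)), b), 0)  →  m(p(0), p(pair(b, 0)), 0)   [R2 at 2]
6. m(p(0), p(pair(b, 0)), 0)  →  p(pair(b, 0))   [R2 at ε]

Reduce t₂ = pair(m(0, m(pair(m(b, p(b), m(0, p(p(0)), p(0))), m(0, m(p(0), p(0), 0), p(b))), p(b), b), pair(b, pair(0, b))), pair(b, b)):
1. pair(m(0, m(pair(m(b, p(b), m(0, p(p(0)), p(0))), m(0, m(p(0), p(0), 0), p(b))), p(b), b), pair(b, pair(0, b))), pair(b, b))  →  pair(m(0, p(b), pair(b, pair(0, b))), pair(b, b))   [R2 at 1.2]
2. pair(m(0, p(b), pair(b, pair(0, b))), pair(b, b))  →  pair(p(b), pair(b, b))   [R2 at 1]

no — NF(t₁) = p(pair(b, 0)), NF(t₂) = pair(p(b), pair(b, b))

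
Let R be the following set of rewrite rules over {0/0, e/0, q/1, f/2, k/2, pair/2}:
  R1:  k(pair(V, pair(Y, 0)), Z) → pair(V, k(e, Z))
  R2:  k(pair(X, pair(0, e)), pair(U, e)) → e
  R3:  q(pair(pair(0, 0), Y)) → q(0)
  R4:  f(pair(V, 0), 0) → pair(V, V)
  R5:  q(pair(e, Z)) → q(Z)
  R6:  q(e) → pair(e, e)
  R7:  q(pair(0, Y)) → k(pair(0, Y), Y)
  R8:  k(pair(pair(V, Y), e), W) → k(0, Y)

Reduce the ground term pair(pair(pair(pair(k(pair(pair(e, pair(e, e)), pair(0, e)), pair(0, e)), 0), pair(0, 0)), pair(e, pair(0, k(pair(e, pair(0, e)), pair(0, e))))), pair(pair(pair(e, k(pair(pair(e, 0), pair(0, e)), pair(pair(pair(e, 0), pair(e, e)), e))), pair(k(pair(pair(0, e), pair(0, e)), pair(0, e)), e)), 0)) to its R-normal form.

pair(pair(pair(pair(e, 0), pair(0, 0)), pair(e, pair(0, e))), pair(pair(pair(e, e), pair(e, e)), 0))

1. pair(pair(pair(pair(k(pair(pair(e, pair(e, e)), pair(0, e)), pair(0, e)), 0), pair(0, 0)), pair(e, pair(0, k(pair(e, pair(0, e)), pair(0, e))))), pair(pair(pair(e, k(pair(pair(e, 0), pair(0, e)), pair(pair(pair(e, 0), pair(e, e)), e))), pair(k(pair(pair(0, e), pair(0, e)), pair(0, e)), e)), 0))  →  pair(pair(pair(pair(e, 0), pair(0, 0)), pair(e, pair(0, k(pair(e, pair(0, e)), pair(0, e))))), pair(pair(pair(e, k(pair(pair(e, 0), pair(0, e)), pair(pair(pair(e, 0), pair(e, e)), e))), pair(k(pair(pair(0, e), pair(0, e)), pair(0, e)), e)), 0))   [R2 at 1.1.1.1]
2. pair(pair(pair(pair(e, 0), pair(0, 0)), pair(e, pair(0, k(pair(e, pair(0, e)), pair(0, e))))), pair(pair(pair(e, k(pair(pair(e, 0), pair(0, e)), pair(pair(pair(e, 0), pair(e, e)), e))), pair(k(pair(pair(0, e), pair(0, e)), pair(0, e)), e)), 0))  →  pair(pair(pair(pair(e, 0), pair(0, 0)), pair(e, pair(0, e))), pair(pair(pair(e, k(pair(pair(e, 0), pair(0, e)), pair(pair(pair(e, 0), pair(e, e)), e))), pair(k(pair(pair(0, e), pair(0, e)), pair(0, e)), e)), 0))   [R2 at 1.2.2.2]
3. pair(pair(pair(pair(e, 0), pair(0, 0)), pair(e, pair(0, e))), pair(pair(pair(e, k(pair(pair(e, 0), pair(0, e)), pair(pair(pair(e, 0), pair(e, e)), e))), pair(k(pair(pair(0, e), pair(0, e)), pair(0, e)), e)), 0))  →  pair(pair(pair(pair(e, 0), pair(0, 0)), pair(e, pair(0, e))), pair(pair(pair(e, e), pair(k(pair(pair(0, e), pair(0, e)), pair(0, e)), e)), 0))   [R2 at 2.1.1.2]
4. pair(pair(pair(pair(e, 0), pair(0, 0)), pair(e, pair(0, e))), pair(pair(pair(e, e), pair(k(pair(pair(0, e), pair(0, e)), pair(0, e)), e)), 0))  →  pair(pair(pair(pair(e, 0), pair(0, 0)), pair(e, pair(0, e))), pair(pair(pair(e, e), pair(e, e)), 0))   [R2 at 2.1.2.1]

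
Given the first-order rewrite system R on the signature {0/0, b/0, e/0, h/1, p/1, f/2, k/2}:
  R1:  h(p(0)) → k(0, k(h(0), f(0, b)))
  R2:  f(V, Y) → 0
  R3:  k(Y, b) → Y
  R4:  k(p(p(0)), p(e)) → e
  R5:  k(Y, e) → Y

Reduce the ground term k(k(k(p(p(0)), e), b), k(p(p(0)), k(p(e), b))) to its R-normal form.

p(p(0))

1. k(k(k(p(p(0)), e), b), k(p(p(0)), k(p(e), b)))  →  k(k(p(p(0)), e), k(p(p(0)), k(p(e), b)))   [R3 at 1]
2. k(k(p(p(0)), e), k(p(p(0)), k(p(e), b)))  →  k(p(p(0)), k(p(p(0)), k(p(e), b)))   [R5 at 1]
3. k(p(p(0)), k(p(p(0)), k(p(e), b)))  →  k(p(p(0)), k(p(p(0)), p(e)))   [R3 at 2.2]
4. k(p(p(0)), k(p(p(0)), p(e)))  →  k(p(p(0)), e)   [R4 at 2]
5. k(p(p(0)), e)  →  p(p(0))   [R5 at ε]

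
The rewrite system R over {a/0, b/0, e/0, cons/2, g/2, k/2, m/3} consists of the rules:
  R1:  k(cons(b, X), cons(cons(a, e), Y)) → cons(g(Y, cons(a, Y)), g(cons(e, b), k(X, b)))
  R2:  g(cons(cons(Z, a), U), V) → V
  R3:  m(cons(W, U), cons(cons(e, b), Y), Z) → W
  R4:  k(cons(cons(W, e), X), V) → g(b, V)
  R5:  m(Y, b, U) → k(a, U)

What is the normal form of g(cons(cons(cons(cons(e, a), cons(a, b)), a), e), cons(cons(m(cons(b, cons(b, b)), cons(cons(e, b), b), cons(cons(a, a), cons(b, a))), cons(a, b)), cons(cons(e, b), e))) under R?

cons(cons(b, cons(a, b)), cons(cons(e, b), e))

1. g(cons(cons(cons(cons(e, a), cons(a, b)), a), e), cons(cons(m(cons(b, cons(b, b)), cons(cons(e, b), b), cons(cons(a, a), cons(b, a))), cons(a, b)), cons(cons(e, b), e)))  →  cons(cons(m(cons(b, cons(b, b)), cons(cons(e, b), b), cons(cons(a, a), cons(b, a))), cons(a, b)), cons(cons(e, b), e))   [R2 at ε]
2. cons(cons(m(cons(b, cons(b, b)), cons(cons(e, b), b), cons(cons(a, a), cons(b, a))), cons(a, b)), cons(cons(e, b), e))  →  cons(cons(b, cons(a, b)), cons(cons(e, b), e))   [R3 at 1.1]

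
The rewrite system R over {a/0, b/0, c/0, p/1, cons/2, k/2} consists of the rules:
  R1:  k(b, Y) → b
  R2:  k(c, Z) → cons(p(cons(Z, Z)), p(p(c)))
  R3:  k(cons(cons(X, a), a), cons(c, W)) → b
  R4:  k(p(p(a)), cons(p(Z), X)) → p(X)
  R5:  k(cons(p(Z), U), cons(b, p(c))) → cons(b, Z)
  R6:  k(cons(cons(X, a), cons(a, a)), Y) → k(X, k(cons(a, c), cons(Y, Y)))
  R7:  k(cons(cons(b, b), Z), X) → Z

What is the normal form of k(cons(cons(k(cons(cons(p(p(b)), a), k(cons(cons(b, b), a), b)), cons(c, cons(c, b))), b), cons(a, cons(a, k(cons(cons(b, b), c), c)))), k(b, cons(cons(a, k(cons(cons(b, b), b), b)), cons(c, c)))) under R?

cons(a, cons(a, c))

1. k(cons(cons(k(cons(cons(p(p(b)), a), k(cons(cons(b, b), a), b)), cons(c, cons(c, b))), b), cons(a, cons(a, k(cons(cons(b, b), c), c)))), k(b, cons(cons(a, k(cons(cons(b, b), b), b)), cons(c, c))))  →  k(cons(cons(k(cons(cons(p(p(b)), a), a), cons(c, cons(c, b))), b), cons(a, cons(a, k(cons(cons(b, b), c), c)))), k(b, cons(cons(a, k(cons(cons(b, b), b), b)), cons(c, c))))   [R7 at 1.1.1.1.2]
2. k(cons(cons(k(cons(cons(p(p(b)), a), a), cons(c, cons(c, b))), b), cons(a, cons(a, k(cons(cons(b, b), c), c)))), k(b, cons(cons(a, k(cons(cons(b, b), b), b)), cons(c, c))))  →  k(cons(cons(b, b), cons(a, cons(a, k(cons(cons(b, b), c), c)))), k(b, cons(cons(a, k(cons(cons(b, b), b), b)), cons(c, c))))   [R3 at 1.1.1]
3. k(cons(cons(b, b), cons(a, cons(a, k(cons(cons(b, b), c), c)))), k(b, cons(cons(a, k(cons(cons(b, b), b), b)), cons(c, c))))  →  cons(a, cons(a, k(cons(cons(b, b), c), c)))   [R7 at ε]
4. cons(a, cons(a, k(cons(cons(b, b), c), c)))  →  cons(a, cons(a, c))   [R7 at 2.2]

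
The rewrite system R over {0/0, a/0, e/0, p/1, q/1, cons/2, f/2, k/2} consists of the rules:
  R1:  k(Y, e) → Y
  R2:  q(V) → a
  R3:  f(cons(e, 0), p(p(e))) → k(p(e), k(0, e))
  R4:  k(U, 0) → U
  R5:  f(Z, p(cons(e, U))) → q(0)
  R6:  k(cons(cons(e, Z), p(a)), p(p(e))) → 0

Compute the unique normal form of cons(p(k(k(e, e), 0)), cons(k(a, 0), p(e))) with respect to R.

cons(p(e), cons(a, p(e)))

1. cons(p(k(k(e, e), 0)), cons(k(a, 0), p(e)))  →  cons(p(k(e, e)), cons(k(a, 0), p(e)))   [R4 at 1.1]
2. cons(p(k(e, e)), cons(k(a, 0), p(e)))  →  cons(p(e), cons(k(a, 0), p(e)))   [R1 at 1.1]
3. cons(p(e), cons(k(a, 0), p(e)))  →  cons(p(e), cons(a, p(e)))   [R4 at 2.1]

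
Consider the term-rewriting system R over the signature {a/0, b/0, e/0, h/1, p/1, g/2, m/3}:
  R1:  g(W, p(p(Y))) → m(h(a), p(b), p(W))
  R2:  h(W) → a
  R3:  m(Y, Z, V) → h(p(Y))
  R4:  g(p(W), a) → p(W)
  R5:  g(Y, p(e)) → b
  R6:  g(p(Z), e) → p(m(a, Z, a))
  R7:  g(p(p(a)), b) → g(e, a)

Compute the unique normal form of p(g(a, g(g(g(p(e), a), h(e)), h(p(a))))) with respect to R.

1. p(g(a, g(g(g(p(e), a), h(e)), h(p(a)))))  →  p(g(a, g(g(p(e), h(e)), h(p(a)))))   [R4 at 1.2.1.1]
2. p(g(a, g(g(p(e), h(e)), h(p(a)))))  →  p(g(a, g(g(p(e), a), h(p(a)))))   [R2 at 1.2.1.2]
3. p(g(a, g(g(p(e), a), h(p(a)))))  →  p(g(a, g(p(e), h(p(a)))))   [R4 at 1.2.1]
4. p(g(a, g(p(e), h(p(a)))))  →  p(g(a, g(p(e), a)))   [R2 at 1.2.2]
5. p(g(a, g(p(e), a)))  →  p(g(a, p(e)))   [R4 at 1.2]
6. p(g(a, p(e)))  →  p(b)   [R5 at 1]

p(b)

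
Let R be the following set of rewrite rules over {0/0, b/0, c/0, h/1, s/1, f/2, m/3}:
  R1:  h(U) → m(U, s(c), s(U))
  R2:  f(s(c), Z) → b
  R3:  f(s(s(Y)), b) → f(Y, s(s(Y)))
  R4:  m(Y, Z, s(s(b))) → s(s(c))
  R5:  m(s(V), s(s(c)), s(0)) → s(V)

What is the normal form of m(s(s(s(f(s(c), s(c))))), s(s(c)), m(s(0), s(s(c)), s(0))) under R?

s(s(s(b)))

1. m(s(s(s(f(s(c), s(c))))), s(s(c)), m(s(0), s(s(c)), s(0)))  →  m(s(s(s(b))), s(s(c)), m(s(0), s(s(c)), s(0)))   [R2 at 1.1.1.1]
2. m(s(s(s(b))), s(s(c)), m(s(0), s(s(c)), s(0)))  →  m(s(s(s(b))), s(s(c)), s(0))   [R5 at 3]
3. m(s(s(s(b))), s(s(c)), s(0))  →  s(s(s(b)))   [R5 at ε]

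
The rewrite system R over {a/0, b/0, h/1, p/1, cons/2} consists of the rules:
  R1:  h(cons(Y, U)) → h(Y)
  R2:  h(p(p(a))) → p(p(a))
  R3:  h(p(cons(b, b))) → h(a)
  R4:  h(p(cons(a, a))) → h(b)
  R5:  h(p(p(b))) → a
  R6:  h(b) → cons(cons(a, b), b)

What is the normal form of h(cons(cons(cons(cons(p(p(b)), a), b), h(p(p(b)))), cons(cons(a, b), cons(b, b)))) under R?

a

1. h(cons(cons(cons(cons(p(p(b)), a), b), h(p(p(b)))), cons(cons(a, b), cons(b, b))))  →  h(cons(cons(cons(p(p(b)), a), b), h(p(p(b)))))   [R1 at ε]
2. h(cons(cons(cons(p(p(b)), a), b), h(p(p(b)))))  →  h(cons(cons(p(p(b)), a), b))   [R1 at ε]
3. h(cons(cons(p(p(b)), a), b))  →  h(cons(p(p(b)), a))   [R1 at ε]
4. h(cons(p(p(b)), a))  →  h(p(p(b)))   [R1 at ε]
5. h(p(p(b)))  →  a   [R5 at ε]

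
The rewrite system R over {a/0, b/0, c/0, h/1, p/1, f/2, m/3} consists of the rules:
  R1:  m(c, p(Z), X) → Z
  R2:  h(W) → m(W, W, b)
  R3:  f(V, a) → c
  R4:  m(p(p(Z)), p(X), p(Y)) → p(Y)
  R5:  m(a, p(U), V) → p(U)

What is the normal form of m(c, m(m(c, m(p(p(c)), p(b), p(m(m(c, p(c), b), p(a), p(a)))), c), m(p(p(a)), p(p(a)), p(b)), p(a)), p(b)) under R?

b

1. m(c, m(m(c, m(p(p(c)), p(b), p(m(m(c, p(c), b), p(a), p(a)))), c), m(p(p(a)), p(p(a)), p(b)), p(a)), p(b))  →  m(c, m(m(c, p(m(m(c, p(c), b), p(a), p(a))), c), m(p(p(a)), p(p(a)), p(b)), p(a)), p(b))   [R4 at 2.1.2]
2. m(c, m(m(c, p(m(m(c, p(c), b), p(a), p(a))), c), m(p(p(a)), p(p(a)), p(b)), p(a)), p(b))  →  m(c, m(m(m(c, p(c), b), p(a), p(a)), m(p(p(a)), p(p(a)), p(b)), p(a)), p(b))   [R1 at 2.1]
3. m(c, m(m(m(c, p(c), b), p(a), p(a)), m(p(p(a)), p(p(a)), p(b)), p(a)), p(b))  →  m(c, m(m(c, p(a), p(a)), m(p(p(a)), p(p(a)), p(b)), p(a)), p(b))   [R1 at 2.1.1]
4. m(c, m(m(c, p(a), p(a)), m(p(p(a)), p(p(a)), p(b)), p(a)), p(b))  →  m(c, m(a, m(p(p(a)), p(p(a)), p(b)), p(a)), p(b))   [R1 at 2.1]
5. m(c, m(a, m(p(p(a)), p(p(a)), p(b)), p(a)), p(b))  →  m(c, m(a, p(b), p(a)), p(b))   [R4 at 2.2]
6. m(c, m(a, p(b), p(a)), p(b))  →  m(c, p(b), p(b))   [R5 at 2]
7. m(c, p(b), p(b))  →  b   [R1 at ε]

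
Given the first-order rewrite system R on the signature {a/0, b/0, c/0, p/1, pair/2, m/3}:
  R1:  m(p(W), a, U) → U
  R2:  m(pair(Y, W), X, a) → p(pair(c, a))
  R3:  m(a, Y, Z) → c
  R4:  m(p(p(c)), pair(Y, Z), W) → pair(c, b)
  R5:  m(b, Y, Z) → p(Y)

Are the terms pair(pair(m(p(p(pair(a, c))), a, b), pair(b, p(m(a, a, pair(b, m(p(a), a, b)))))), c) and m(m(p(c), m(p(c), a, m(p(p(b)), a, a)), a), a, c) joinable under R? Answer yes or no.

Reduce t₁ = pair(pair(m(p(p(pair(a, c))), a, b), pair(b, p(m(a, a, pair(b, m(p(a), a, b)))))), c):
1. pair(pair(m(p(p(pair(a, c))), a, b), pair(b, p(m(a, a, pair(b, m(p(a), a, b)))))), c)  →  pair(pair(b, pair(b, p(m(a, a, pair(b, m(p(a), a, b)))))), c)   [R1 at 1.1]
2. pair(pair(b, pair(b, p(m(a, a, pair(b, m(p(a), a, b)))))), c)  →  pair(pair(b, pair(b, p(c))), c)   [R3 at 1.2.2.1]

Reduce t₂ = m(m(p(c), m(p(c), a, m(p(p(b)), a, a)), a), a, c):
1. m(m(p(c), m(p(c), a, m(p(p(b)), a, a)), a), a, c)  →  m(m(p(c), m(p(p(b)), a, a), a), a, c)   [R1 at 1.2]
2. m(m(p(c), m(p(p(b)), a, a), a), a, c)  →  m(m(p(c), a, a), a, c)   [R1 at 1.2]
3. m(m(p(c), a, a), a, c)  →  m(a, a, c)   [R1 at 1]
4. m(a, a, c)  →  c   [R3 at ε]

no — NF(t₁) = pair(pair(b, pair(b, p(c))), c), NF(t₂) = c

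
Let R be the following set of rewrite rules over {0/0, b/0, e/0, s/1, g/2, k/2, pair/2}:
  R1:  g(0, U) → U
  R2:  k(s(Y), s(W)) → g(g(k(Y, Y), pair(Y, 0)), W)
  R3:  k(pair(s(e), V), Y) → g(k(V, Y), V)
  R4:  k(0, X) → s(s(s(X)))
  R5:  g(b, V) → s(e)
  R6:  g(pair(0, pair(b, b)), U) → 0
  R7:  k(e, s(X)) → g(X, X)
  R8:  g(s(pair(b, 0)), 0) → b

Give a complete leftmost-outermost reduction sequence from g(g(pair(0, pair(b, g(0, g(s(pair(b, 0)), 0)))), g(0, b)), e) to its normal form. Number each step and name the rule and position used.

e

1. g(g(pair(0, pair(b, g(0, g(s(pair(b, 0)), 0)))), g(0, b)), e)  →  g(g(pair(0, pair(b, g(s(pair(b, 0)), 0))), g(0, b)), e)   [R1 at 1.1.2.2]
2. g(g(pair(0, pair(b, g(s(pair(b, 0)), 0))), g(0, b)), e)  →  g(g(pair(0, pair(b, b)), g(0, b)), e)   [R8 at 1.1.2.2]
3. g(g(pair(0, pair(b, b)), g(0, b)), e)  →  g(0, e)   [R6 at 1]
4. g(0, e)  →  e   [R1 at ε]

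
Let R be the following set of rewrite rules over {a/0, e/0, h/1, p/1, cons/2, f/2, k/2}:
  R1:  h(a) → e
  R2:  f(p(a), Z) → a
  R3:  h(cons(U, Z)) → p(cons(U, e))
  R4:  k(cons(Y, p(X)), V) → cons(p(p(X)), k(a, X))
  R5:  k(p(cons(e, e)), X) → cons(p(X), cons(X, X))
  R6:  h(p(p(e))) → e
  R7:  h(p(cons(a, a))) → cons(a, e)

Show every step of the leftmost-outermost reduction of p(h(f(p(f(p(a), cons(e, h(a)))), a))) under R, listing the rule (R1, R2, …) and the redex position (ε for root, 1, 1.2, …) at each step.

p(e)

1. p(h(f(p(f(p(a), cons(e, h(a)))), a)))  →  p(h(f(p(a), a)))   [R2 at 1.1.1.1]
2. p(h(f(p(a), a)))  →  p(h(a))   [R2 at 1.1]
3. p(h(a))  →  p(e)   [R1 at 1]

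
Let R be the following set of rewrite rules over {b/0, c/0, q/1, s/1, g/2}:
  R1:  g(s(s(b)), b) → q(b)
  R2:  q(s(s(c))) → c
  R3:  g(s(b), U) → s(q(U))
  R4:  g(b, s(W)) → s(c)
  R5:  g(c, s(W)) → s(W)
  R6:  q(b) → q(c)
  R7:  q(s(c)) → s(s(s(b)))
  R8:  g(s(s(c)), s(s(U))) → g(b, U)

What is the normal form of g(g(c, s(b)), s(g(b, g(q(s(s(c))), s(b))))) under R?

s(c)

1. g(g(c, s(b)), s(g(b, g(q(s(s(c))), s(b)))))  →  g(s(b), s(g(b, g(q(s(s(c))), s(b)))))   [R5 at 1]
2. g(s(b), s(g(b, g(q(s(s(c))), s(b)))))  →  s(q(s(g(b, g(q(s(s(c))), s(b))))))   [R3 at ε]
3. s(q(s(g(b, g(q(s(s(c))), s(b))))))  →  s(q(s(g(b, g(c, s(b))))))   [R2 at 1.1.1.2.1]
4. s(q(s(g(b, g(c, s(b))))))  →  s(q(s(g(b, s(b)))))   [R5 at 1.1.1.2]
5. s(q(s(g(b, s(b)))))  →  s(q(s(s(c))))   [R4 at 1.1.1]
6. s(q(s(s(c))))  →  s(c)   [R2 at 1]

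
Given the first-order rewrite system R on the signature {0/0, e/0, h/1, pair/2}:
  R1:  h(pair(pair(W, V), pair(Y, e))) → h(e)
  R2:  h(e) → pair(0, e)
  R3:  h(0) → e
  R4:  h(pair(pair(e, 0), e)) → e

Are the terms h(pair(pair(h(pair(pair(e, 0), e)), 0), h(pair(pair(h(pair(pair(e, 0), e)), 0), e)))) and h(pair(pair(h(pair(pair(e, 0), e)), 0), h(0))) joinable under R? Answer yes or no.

Reduce t₁ = h(pair(pair(h(pair(pair(e, 0), e)), 0), h(pair(pair(h(pair(pair(e, 0), e)), 0), e)))):
1. h(pair(pair(h(pair(pair(e, 0), e)), 0), h(pair(pair(h(pair(pair(e, 0), e)), 0), e))))  →  h(pair(pair(e, 0), h(pair(pair(h(pair(pair(e, 0), e)), 0), e))))   [R4 at 1.1.1]
2. h(pair(pair(e, 0), h(pair(pair(h(pair(pair(e, 0), e)), 0), e))))  →  h(pair(pair(e, 0), h(pair(pair(e, 0), e))))   [R4 at 1.2.1.1.1]
3. h(pair(pair(e, 0), h(pair(pair(e, 0), e))))  →  h(pair(pair(e, 0), e))   [R4 at 1.2]
4. h(pair(pair(e, 0), e))  →  e   [R4 at ε]

Reduce t₂ = h(pair(pair(h(pair(pair(e, 0), e)), 0), h(0))):
1. h(pair(pair(h(pair(pair(e, 0), e)), 0), h(0)))  →  h(pair(pair(e, 0), h(0)))   [R4 at 1.1.1]
2. h(pair(pair(e, 0), h(0)))  →  h(pair(pair(e, 0), e))   [R3 at 1.2]
3. h(pair(pair(e, 0), e))  →  e   [R4 at ε]

yes — NF(t₁) = e, NF(t₂) = e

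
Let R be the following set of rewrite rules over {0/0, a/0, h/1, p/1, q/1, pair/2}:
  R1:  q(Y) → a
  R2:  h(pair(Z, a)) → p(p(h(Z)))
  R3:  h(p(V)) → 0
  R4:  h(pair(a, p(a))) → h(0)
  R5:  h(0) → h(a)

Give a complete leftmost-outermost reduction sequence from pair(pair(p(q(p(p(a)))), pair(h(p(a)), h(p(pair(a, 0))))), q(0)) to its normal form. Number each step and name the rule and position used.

pair(pair(p(a), pair(0, 0)), a)

1. pair(pair(p(q(p(p(a)))), pair(h(p(a)), h(p(pair(a, 0))))), q(0))  →  pair(pair(p(a), pair(h(p(a)), h(p(pair(a, 0))))), q(0))   [R1 at 1.1.1]
2. pair(pair(p(a), pair(h(p(a)), h(p(pair(a, 0))))), q(0))  →  pair(pair(p(a), pair(0, h(p(pair(a, 0))))), q(0))   [R3 at 1.2.1]
3. pair(pair(p(a), pair(0, h(p(pair(a, 0))))), q(0))  →  pair(pair(p(a), pair(0, 0)), q(0))   [R3 at 1.2.2]
4. pair(pair(p(a), pair(0, 0)), q(0))  →  pair(pair(p(a), pair(0, 0)), a)   [R1 at 2]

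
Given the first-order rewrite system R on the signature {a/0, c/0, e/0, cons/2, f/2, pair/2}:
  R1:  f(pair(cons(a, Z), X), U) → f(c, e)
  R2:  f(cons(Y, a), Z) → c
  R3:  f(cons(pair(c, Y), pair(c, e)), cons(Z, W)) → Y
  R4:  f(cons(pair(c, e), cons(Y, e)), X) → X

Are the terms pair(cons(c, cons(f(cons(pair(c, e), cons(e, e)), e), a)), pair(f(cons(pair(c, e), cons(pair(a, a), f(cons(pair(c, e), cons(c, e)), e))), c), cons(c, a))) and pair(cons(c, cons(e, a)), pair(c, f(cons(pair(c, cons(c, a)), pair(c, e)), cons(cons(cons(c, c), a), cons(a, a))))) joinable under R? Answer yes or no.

Reduce t₁ = pair(cons(c, cons(f(cons(pair(c, e), cons(e, e)), e), a)), pair(f(cons(pair(c, e), cons(pair(a, a), f(cons(pair(c, e), cons(c, e)), e))), c), cons(c, a))):
1. pair(cons(c, cons(f(cons(pair(c, e), cons(e, e)), e), a)), pair(f(cons(pair(c, e), cons(pair(a, a), f(cons(pair(c, e), cons(c, e)), e))), c), cons(c, a)))  →  pair(cons(c, cons(e, a)), pair(f(cons(pair(c, e), cons(pair(a, a), f(cons(pair(c, e), cons(c, e)), e))), c), cons(c, a)))   [R4 at 1.2.1]
2. pair(cons(c, cons(e, a)), pair(f(cons(pair(c, e), cons(pair(a, a), f(cons(pair(c, e), cons(c, e)), e))), c), cons(c, a)))  →  pair(cons(c, cons(e, a)), pair(f(cons(pair(c, e), cons(pair(a, a), e)), c), cons(c, a)))   [R4 at 2.1.1.2.2]
3. pair(cons(c, cons(e, a)), pair(f(cons(pair(c, e), cons(pair(a, a), e)), c), cons(c, a)))  →  pair(cons(c, cons(e, a)), pair(c, cons(c, a)))   [R4 at 2.1]

Reduce t₂ = pair(cons(c, cons(e, a)), pair(c, f(cons(pair(c, cons(c, a)), pair(c, e)), cons(cons(cons(c, c), a), cons(a, a))))):
1. pair(cons(c, cons(e, a)), pair(c, f(cons(pair(c, cons(c, a)), pair(c, e)), cons(cons(cons(c, c), a), cons(a, a)))))  →  pair(cons(c, cons(e, a)), pair(c, cons(c, a)))   [R3 at 2.2]

yes — NF(t₁) = pair(cons(c, cons(e, a)), pair(c, cons(c, a))), NF(t₂) = pair(cons(c, cons(e, a)), pair(c, cons(c, a)))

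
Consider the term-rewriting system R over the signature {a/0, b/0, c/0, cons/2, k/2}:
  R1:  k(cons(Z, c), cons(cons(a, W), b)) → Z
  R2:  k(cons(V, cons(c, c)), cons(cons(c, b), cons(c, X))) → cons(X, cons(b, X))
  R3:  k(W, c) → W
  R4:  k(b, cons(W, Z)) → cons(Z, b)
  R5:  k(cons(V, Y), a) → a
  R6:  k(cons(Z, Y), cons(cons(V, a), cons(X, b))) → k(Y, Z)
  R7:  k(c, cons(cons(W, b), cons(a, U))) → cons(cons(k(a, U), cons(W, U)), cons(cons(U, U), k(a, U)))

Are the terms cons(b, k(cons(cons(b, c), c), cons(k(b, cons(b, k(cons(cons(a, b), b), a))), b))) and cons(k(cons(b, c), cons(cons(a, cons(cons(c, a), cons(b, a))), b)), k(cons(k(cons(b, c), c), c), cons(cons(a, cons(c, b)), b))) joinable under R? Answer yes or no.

Reduce t₁ = cons(b, k(cons(cons(b, c), c), cons(k(b, cons(b, k(cons(cons(a, b), b), a))), b))):
1. cons(b, k(cons(cons(b, c), c), cons(k(b, cons(b, k(cons(cons(a, b), b), a))), b)))  →  cons(b, k(cons(cons(b, c), c), cons(cons(k(cons(cons(a, b), b), a), b), b)))   [R4 at 2.2.1]
2. cons(b, k(cons(cons(b, c), c), cons(cons(k(cons(cons(a, b), b), a), b), b)))  →  cons(b, k(cons(cons(b, c), c), cons(cons(a, b), b)))   [R5 at 2.2.1.1]
3. cons(b, k(cons(cons(b, c), c), cons(cons(a, b), b)))  →  cons(b, cons(b, c))   [R1 at 2]

Reduce t₂ = cons(k(cons(b, c), cons(cons(a, cons(cons(c, a), cons(b, a))), b)), k(cons(k(cons(b, c), c), c), cons(cons(a, cons(c, b)), b))):
1. cons(k(cons(b, c), cons(cons(a, cons(cons(c, a), cons(b, a))), b)), k(cons(k(cons(b, c), c), c), cons(cons(a, cons(c, b)), b)))  →  cons(b, k(cons(k(cons(b, c), c), c), cons(cons(a, cons(c, b)), b)))   [R1 at 1]
2. cons(b, k(cons(k(cons(b, c), c), c), cons(cons(a, cons(c, b)), b)))  →  cons(b, k(cons(b, c), c))   [R1 at 2]
3. cons(b, k(cons(b, c), c))  →  cons(b, cons(b, c))   [R3 at 2]

yes — NF(t₁) = cons(b, cons(b, c)), NF(t₂) = cons(b, cons(b, c))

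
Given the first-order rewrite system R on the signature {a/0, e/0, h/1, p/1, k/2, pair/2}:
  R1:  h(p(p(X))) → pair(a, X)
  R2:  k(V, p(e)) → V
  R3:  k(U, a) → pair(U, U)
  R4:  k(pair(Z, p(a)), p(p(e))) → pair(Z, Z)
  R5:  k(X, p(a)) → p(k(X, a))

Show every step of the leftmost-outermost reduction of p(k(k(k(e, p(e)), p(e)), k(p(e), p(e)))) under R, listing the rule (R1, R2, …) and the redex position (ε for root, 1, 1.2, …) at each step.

1. p(k(k(k(e, p(e)), p(e)), k(p(e), p(e))))  →  p(k(k(e, p(e)), k(p(e), p(e))))   [R2 at 1.1]
2. p(k(k(e, p(e)), k(p(e), p(e))))  →  p(k(e, k(p(e), p(e))))   [R2 at 1.1]
3. p(k(e, k(p(e), p(e))))  →  p(k(e, p(e)))   [R2 at 1.2]
4. p(k(e, p(e)))  →  p(e)   [R2 at 1]

p(e)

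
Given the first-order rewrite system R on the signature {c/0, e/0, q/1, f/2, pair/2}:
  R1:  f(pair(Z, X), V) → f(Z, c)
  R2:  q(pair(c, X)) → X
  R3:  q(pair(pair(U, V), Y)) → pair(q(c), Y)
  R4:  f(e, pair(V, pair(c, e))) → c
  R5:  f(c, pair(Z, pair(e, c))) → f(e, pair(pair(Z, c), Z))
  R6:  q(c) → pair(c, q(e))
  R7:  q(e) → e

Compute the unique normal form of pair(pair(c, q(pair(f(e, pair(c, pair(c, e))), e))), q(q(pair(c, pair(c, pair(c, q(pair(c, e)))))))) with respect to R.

1. pair(pair(c, q(pair(f(e, pair(c, pair(c, e))), e))), q(q(pair(c, pair(c, pair(c, q(pair(c, e))))))))  →  pair(pair(c, q(pair(c, e))), q(q(pair(c, pair(c, pair(c, q(pair(c, e))))))))   [R4 at 1.2.1.1]
2. pair(pair(c, q(pair(c, e))), q(q(pair(c, pair(c, pair(c, q(pair(c, e))))))))  →  pair(pair(c, e), q(q(pair(c, pair(c, pair(c, q(pair(c, e))))))))   [R2 at 1.2]
3. pair(pair(c, e), q(q(pair(c, pair(c, pair(c, q(pair(c, e))))))))  →  pair(pair(c, e), q(pair(c, pair(c, q(pair(c, e))))))   [R2 at 2.1]
4. pair(pair(c, e), q(pair(c, pair(c, q(pair(c, e))))))  →  pair(pair(c, e), pair(c, q(pair(c, e))))   [R2 at 2]
5. pair(pair(c, e), pair(c, q(pair(c, e))))  →  pair(pair(c, e), pair(c, e))   [R2 at 2.2]

pair(pair(c, e), pair(c, e))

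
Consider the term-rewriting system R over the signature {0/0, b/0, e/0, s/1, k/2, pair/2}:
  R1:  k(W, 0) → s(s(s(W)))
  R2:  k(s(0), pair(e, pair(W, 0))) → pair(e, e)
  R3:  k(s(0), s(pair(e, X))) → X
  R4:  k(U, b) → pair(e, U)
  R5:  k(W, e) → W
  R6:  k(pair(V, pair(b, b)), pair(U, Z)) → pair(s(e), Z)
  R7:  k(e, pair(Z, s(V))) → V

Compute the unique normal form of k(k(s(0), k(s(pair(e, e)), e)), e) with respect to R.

1. k(k(s(0), k(s(pair(e, e)), e)), e)  →  k(s(0), k(s(pair(e, e)), e))   [R5 at ε]
2. k(s(0), k(s(pair(e, e)), e))  →  k(s(0), s(pair(e, e)))   [R5 at 2]
3. k(s(0), s(pair(e, e)))  →  e   [R3 at ε]

e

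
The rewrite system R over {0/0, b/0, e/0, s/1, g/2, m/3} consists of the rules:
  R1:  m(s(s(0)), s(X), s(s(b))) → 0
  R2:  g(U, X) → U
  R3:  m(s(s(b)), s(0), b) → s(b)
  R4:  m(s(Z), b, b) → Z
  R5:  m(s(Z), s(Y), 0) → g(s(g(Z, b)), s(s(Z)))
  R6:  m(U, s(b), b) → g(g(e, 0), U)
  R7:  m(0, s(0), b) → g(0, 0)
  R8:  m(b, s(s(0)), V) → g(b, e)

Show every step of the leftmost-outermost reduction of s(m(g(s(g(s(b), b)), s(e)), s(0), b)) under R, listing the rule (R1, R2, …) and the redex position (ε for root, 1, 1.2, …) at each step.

s(s(b))

1. s(m(g(s(g(s(b), b)), s(e)), s(0), b))  →  s(m(s(g(s(b), b)), s(0), b))   [R2 at 1.1]
2. s(m(s(g(s(b), b)), s(0), b))  →  s(m(s(s(b)), s(0), b))   [R2 at 1.1.1]
3. s(m(s(s(b)), s(0), b))  →  s(s(b))   [R3 at 1]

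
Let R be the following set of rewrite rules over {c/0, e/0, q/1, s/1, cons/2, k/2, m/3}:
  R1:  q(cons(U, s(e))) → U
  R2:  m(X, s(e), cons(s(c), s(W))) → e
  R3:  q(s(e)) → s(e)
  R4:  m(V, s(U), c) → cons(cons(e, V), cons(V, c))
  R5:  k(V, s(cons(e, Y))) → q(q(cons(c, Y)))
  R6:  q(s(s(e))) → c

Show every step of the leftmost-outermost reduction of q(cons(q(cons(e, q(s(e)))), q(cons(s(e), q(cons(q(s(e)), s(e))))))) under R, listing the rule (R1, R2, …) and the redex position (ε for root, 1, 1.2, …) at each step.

1. q(cons(q(cons(e, q(s(e)))), q(cons(s(e), q(cons(q(s(e)), s(e)))))))  →  q(cons(q(cons(e, s(e))), q(cons(s(e), q(cons(q(s(e)), s(e)))))))   [R3 at 1.1.1.2]
2. q(cons(q(cons(e, s(e))), q(cons(s(e), q(cons(q(s(e)), s(e)))))))  →  q(cons(e, q(cons(s(e), q(cons(q(s(e)), s(e)))))))   [R1 at 1.1]
3. q(cons(e, q(cons(s(e), q(cons(q(s(e)), s(e)))))))  →  q(cons(e, q(cons(s(e), q(s(e))))))   [R1 at 1.2.1.2]
4. q(cons(e, q(cons(s(e), q(s(e))))))  →  q(cons(e, q(cons(s(e), s(e)))))   [R3 at 1.2.1.2]
5. q(cons(e, q(cons(s(e), s(e)))))  →  q(cons(e, s(e)))   [R1 at 1.2]
6. q(cons(e, s(e)))  →  e   [R1 at ε]

e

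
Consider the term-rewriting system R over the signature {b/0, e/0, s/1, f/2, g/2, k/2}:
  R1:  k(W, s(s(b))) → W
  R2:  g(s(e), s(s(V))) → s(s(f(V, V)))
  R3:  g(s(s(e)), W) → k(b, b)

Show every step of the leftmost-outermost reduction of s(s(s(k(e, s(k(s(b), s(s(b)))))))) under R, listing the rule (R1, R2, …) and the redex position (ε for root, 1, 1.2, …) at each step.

s(s(s(e)))

1. s(s(s(k(e, s(k(s(b), s(s(b))))))))  →  s(s(s(k(e, s(s(b))))))   [R1 at 1.1.1.2.1]
2. s(s(s(k(e, s(s(b))))))  →  s(s(s(e)))   [R1 at 1.1.1]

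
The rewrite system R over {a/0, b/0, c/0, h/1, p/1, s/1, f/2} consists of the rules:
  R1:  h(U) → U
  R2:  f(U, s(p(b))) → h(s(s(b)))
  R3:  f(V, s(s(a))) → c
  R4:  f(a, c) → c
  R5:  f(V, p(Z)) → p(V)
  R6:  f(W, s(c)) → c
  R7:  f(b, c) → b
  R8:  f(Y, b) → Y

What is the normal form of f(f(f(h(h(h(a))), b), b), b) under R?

a

1. f(f(f(h(h(h(a))), b), b), b)  →  f(f(h(h(h(a))), b), b)   [R8 at ε]
2. f(f(h(h(h(a))), b), b)  →  f(h(h(h(a))), b)   [R8 at ε]
3. f(h(h(h(a))), b)  →  h(h(h(a)))   [R8 at ε]
4. h(h(h(a)))  →  h(h(a))   [R1 at ε]
5. h(h(a))  →  h(a)   [R1 at ε]
6. h(a)  →  a   [R1 at ε]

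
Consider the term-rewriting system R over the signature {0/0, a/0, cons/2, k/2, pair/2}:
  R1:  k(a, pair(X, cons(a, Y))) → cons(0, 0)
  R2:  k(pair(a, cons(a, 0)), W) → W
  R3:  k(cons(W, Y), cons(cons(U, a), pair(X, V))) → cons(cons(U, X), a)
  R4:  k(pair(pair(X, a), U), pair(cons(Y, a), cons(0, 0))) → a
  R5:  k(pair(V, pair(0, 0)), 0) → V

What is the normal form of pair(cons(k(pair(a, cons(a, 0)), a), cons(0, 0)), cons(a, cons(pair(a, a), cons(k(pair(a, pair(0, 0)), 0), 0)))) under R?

1. pair(cons(k(pair(a, cons(a, 0)), a), cons(0, 0)), cons(a, cons(pair(a, a), cons(k(pair(a, pair(0, 0)), 0), 0))))  →  pair(cons(a, cons(0, 0)), cons(a, cons(pair(a, a), cons(k(pair(a, pair(0, 0)), 0), 0))))   [R2 at 1.1]
2. pair(cons(a, cons(0, 0)), cons(a, cons(pair(a, a), cons(k(pair(a, pair(0, 0)), 0), 0))))  →  pair(cons(a, cons(0, 0)), cons(a, cons(pair(a, a), cons(a, 0))))   [R5 at 2.2.2.1]

pair(cons(a, cons(0, 0)), cons(a, cons(pair(a, a), cons(a, 0))))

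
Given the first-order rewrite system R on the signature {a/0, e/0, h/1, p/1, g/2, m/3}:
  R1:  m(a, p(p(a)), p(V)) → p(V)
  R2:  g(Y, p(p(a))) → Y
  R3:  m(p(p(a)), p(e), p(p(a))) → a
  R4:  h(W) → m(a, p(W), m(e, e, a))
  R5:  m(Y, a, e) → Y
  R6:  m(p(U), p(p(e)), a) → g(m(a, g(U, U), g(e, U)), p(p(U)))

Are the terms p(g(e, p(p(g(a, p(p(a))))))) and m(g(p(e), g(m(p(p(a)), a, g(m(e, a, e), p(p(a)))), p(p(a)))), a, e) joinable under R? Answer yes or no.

yes — NF(t₁) = p(e), NF(t₂) = p(e)

Reduce t₁ = p(g(e, p(p(g(a, p(p(a))))))):
1. p(g(e, p(p(g(a, p(p(a)))))))  →  p(g(e, p(p(a))))   [R2 at 1.2.1.1]
2. p(g(e, p(p(a))))  →  p(e)   [R2 at 1]

Reduce t₂ = m(g(p(e), g(m(p(p(a)), a, g(m(e, a, e), p(p(a)))), p(p(a)))), a, e):
1. m(g(p(e), g(m(p(p(a)), a, g(m(e, a, e), p(p(a)))), p(p(a)))), a, e)  →  g(p(e), g(m(p(p(a)), a, g(m(e, a, e), p(p(a)))), p(p(a))))   [R5 at ε]
2. g(p(e), g(m(p(p(a)), a, g(m(e, a, e), p(p(a)))), p(p(a))))  →  g(p(e), m(p(p(a)), a, g(m(e, a, e), p(p(a)))))   [R2 at 2]
3. g(p(e), m(p(p(a)), a, g(m(e, a, e), p(p(a)))))  →  g(p(e), m(p(p(a)), a, m(e, a, e)))   [R2 at 2.3]
4. g(p(e), m(p(p(a)), a, m(e, a, e)))  →  g(p(e), m(p(p(a)), a, e))   [R5 at 2.3]
5. g(p(e), m(p(p(a)), a, e))  →  g(p(e), p(p(a)))   [R5 at 2]
6. g(p(e), p(p(a)))  →  p(e)   [R2 at ε]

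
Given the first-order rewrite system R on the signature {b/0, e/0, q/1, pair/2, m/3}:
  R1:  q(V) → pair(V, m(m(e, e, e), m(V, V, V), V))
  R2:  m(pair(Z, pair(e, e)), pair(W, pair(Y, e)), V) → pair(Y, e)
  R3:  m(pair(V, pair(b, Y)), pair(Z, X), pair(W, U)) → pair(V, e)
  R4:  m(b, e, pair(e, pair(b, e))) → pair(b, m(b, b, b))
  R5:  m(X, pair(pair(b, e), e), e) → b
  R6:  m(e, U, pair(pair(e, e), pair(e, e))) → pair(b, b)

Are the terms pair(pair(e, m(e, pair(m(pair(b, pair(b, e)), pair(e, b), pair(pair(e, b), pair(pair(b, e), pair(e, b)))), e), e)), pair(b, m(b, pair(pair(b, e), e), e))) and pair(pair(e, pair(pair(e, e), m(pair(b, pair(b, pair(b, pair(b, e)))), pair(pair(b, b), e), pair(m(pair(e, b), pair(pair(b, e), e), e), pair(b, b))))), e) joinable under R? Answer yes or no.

no — NF(t₁) = pair(pair(e, b), pair(b, b)), NF(t₂) = pair(pair(e, pair(pair(e, e), pair(b, e))), e)

Reduce t₁ = pair(pair(e, m(e, pair(m(pair(b, pair(b, e)), pair(e, b), pair(pair(e, b), pair(pair(b, e), pair(e, b)))), e), e)), pair(b, m(b, pair(pair(b, e), e), e))):
1. pair(pair(e, m(e, pair(m(pair(b, pair(b, e)), pair(e, b), pair(pair(e, b), pair(pair(b, e), pair(e, b)))), e), e)), pair(b, m(b, pair(pair(b, e), e), e)))  →  pair(pair(e, m(e, pair(pair(b, e), e), e)), pair(b, m(b, pair(pair(b, e), e), e)))   [R3 at 1.2.2.1]
2. pair(pair(e, m(e, pair(pair(b, e), e), e)), pair(b, m(b, pair(pair(b, e), e), e)))  →  pair(pair(e, b), pair(b, m(b, pair(pair(b, e), e), e)))   [R5 at 1.2]
3. pair(pair(e, b), pair(b, m(b, pair(pair(b, e), e), e)))  →  pair(pair(e, b), pair(b, b))   [R5 at 2.2]

Reduce t₂ = pair(pair(e, pair(pair(e, e), m(pair(b, pair(b, pair(b, pair(b, e)))), pair(pair(b, b), e), pair(m(pair(e, b), pair(pair(b, e), e), e), pair(b, b))))), e):
1. pair(pair(e, pair(pair(e, e), m(pair(b, pair(b, pair(b, pair(b, e)))), pair(pair(b, b), e), pair(m(pair(e, b), pair(pair(b, e), e), e), pair(b, b))))), e)  →  pair(pair(e, pair(pair(e, e), pair(b, e))), e)   [R3 at 1.2.2]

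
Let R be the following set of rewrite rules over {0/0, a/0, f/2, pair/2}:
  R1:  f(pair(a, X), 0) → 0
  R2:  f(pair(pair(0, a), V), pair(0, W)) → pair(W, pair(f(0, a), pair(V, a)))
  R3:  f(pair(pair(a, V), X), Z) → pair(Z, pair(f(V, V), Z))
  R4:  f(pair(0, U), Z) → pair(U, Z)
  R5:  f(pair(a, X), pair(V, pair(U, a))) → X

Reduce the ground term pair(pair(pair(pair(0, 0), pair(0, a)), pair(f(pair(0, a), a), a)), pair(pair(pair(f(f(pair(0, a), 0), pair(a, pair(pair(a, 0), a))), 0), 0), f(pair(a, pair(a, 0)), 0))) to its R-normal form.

1. pair(pair(pair(pair(0, 0), pair(0, a)), pair(f(pair(0, a), a), a)), pair(pair(pair(f(f(pair(0, a), 0), pair(a, pair(pair(a, 0), a))), 0), 0), f(pair(a, pair(a, 0)), 0)))  →  pair(pair(pair(pair(0, 0), pair(0, a)), pair(pair(a, a), a)), pair(pair(pair(f(f(pair(0, a), 0), pair(a, pair(pair(a, 0), a))), 0), 0), f(pair(a, pair(a, 0)), 0)))   [R4 at 1.2.1]
2. pair(pair(pair(pair(0, 0), pair(0, a)), pair(pair(a, a), a)), pair(pair(pair(f(f(pair(0, a), 0), pair(a, pair(pair(a, 0), a))), 0), 0), f(pair(a, pair(a, 0)), 0)))  →  pair(pair(pair(pair(0, 0), pair(0, a)), pair(pair(a, a), a)), pair(pair(pair(f(pair(a, 0), pair(a, pair(pair(a, 0), a))), 0), 0), f(pair(a, pair(a, 0)), 0)))   [R4 at 2.1.1.1.1]
3. pair(pair(pair(pair(0, 0), pair(0, a)), pair(pair(a, a), a)), pair(pair(pair(f(pair(a, 0), pair(a, pair(pair(a, 0), a))), 0), 0), f(pair(a, pair(a, 0)), 0)))  →  pair(pair(pair(pair(0, 0), pair(0, a)), pair(pair(a, a), a)), pair(pair(pair(0, 0), 0), f(pair(a, pair(a, 0)), 0)))   [R5 at 2.1.1.1]
4. pair(pair(pair(pair(0, 0), pair(0, a)), pair(pair(a, a), a)), pair(pair(pair(0, 0), 0), f(pair(a, pair(a, 0)), 0)))  →  pair(pair(pair(pair(0, 0), pair(0, a)), pair(pair(a, a), a)), pair(pair(pair(0, 0), 0), 0))   [R1 at 2.2]

pair(pair(pair(pair(0, 0), pair(0, a)), pair(pair(a, a), a)), pair(pair(pair(0, 0), 0), 0))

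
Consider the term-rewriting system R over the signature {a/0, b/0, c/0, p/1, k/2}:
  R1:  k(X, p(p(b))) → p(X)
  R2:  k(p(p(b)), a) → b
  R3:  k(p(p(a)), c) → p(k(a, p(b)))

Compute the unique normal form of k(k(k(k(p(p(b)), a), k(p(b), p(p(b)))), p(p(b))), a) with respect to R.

b

1. k(k(k(k(p(p(b)), a), k(p(b), p(p(b)))), p(p(b))), a)  →  k(p(k(k(p(p(b)), a), k(p(b), p(p(b))))), a)   [R1 at 1]
2. k(p(k(k(p(p(b)), a), k(p(b), p(p(b))))), a)  →  k(p(k(b, k(p(b), p(p(b))))), a)   [R2 at 1.1.1]
3. k(p(k(b, k(p(b), p(p(b))))), a)  →  k(p(k(b, p(p(b)))), a)   [R1 at 1.1.2]
4. k(p(k(b, p(p(b)))), a)  →  k(p(p(b)), a)   [R1 at 1.1]
5. k(p(p(b)), a)  →  b   [R2 at ε]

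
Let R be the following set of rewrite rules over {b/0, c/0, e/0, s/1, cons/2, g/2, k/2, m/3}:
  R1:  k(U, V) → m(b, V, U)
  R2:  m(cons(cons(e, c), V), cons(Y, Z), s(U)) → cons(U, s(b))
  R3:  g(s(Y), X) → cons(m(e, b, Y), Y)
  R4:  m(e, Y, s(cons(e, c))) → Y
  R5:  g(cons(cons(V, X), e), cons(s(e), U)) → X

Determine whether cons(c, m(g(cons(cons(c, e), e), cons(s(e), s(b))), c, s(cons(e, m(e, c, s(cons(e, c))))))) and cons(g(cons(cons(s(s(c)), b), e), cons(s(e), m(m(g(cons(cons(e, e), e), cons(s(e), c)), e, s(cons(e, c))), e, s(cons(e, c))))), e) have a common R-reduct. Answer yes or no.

Reduce t₁ = cons(c, m(g(cons(cons(c, e), e), cons(s(e), s(b))), c, s(cons(e, m(e, c, s(cons(e, c))))))):
1. cons(c, m(g(cons(cons(c, e), e), cons(s(e), s(b))), c, s(cons(e, m(e, c, s(cons(e, c)))))))  →  cons(c, m(e, c, s(cons(e, m(e, c, s(cons(e, c)))))))   [R5 at 2.1]
2. cons(c, m(e, c, s(cons(e, m(e, c, s(cons(e, c)))))))  →  cons(c, m(e, c, s(cons(e, c))))   [R4 at 2.3.1.2]
3. cons(c, m(e, c, s(cons(e, c))))  →  cons(c, c)   [R4 at 2]

Reduce t₂ = cons(g(cons(cons(s(s(c)), b), e), cons(s(e), m(m(g(cons(cons(e, e), e), cons(s(e), c)), e, s(cons(e, c))), e, s(cons(e, c))))), e):
1. cons(g(cons(cons(s(s(c)), b), e), cons(s(e), m(m(g(cons(cons(e, e), e), cons(s(e), c)), e, s(cons(e, c))), e, s(cons(e, c))))), e)  →  cons(b, e)   [R5 at 1]

no — NF(t₁) = cons(c, c), NF(t₂) = cons(b, e)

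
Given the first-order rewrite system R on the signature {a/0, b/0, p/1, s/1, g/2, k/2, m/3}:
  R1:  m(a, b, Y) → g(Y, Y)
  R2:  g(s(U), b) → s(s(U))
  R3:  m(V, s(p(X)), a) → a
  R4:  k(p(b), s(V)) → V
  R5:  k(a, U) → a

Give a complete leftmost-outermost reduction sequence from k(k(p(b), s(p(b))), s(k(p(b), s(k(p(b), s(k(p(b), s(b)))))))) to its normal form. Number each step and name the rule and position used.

b

1. k(k(p(b), s(p(b))), s(k(p(b), s(k(p(b), s(k(p(b), s(b))))))))  →  k(p(b), s(k(p(b), s(k(p(b), s(k(p(b), s(b))))))))   [R4 at 1]
2. k(p(b), s(k(p(b), s(k(p(b), s(k(p(b), s(b))))))))  →  k(p(b), s(k(p(b), s(k(p(b), s(b))))))   [R4 at ε]
3. k(p(b), s(k(p(b), s(k(p(b), s(b))))))  →  k(p(b), s(k(p(b), s(b))))   [R4 at ε]
4. k(p(b), s(k(p(b), s(b))))  →  k(p(b), s(b))   [R4 at ε]
5. k(p(b), s(b))  →  b   [R4 at ε]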